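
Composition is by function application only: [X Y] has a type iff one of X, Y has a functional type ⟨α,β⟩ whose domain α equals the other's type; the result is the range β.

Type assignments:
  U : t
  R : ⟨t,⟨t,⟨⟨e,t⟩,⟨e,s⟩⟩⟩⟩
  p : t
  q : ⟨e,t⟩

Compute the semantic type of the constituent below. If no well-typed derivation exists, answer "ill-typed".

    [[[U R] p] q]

⟨e,s⟩

[U R]: R is ⟨t,⟨t,⟨⟨e,t⟩,⟨e,s⟩⟩⟩⟩, U is t; result ⟨t,⟨⟨e,t⟩,⟨e,s⟩⟩⟩.
[[U R] p]: [U R] is ⟨t,⟨⟨e,t⟩,⟨e,s⟩⟩⟩, p is t; result ⟨⟨e,t⟩,⟨e,s⟩⟩.
[[[U R] p] q]: [[U R] p] is ⟨⟨e,t⟩,⟨e,s⟩⟩, q is ⟨e,t⟩; result ⟨e,s⟩.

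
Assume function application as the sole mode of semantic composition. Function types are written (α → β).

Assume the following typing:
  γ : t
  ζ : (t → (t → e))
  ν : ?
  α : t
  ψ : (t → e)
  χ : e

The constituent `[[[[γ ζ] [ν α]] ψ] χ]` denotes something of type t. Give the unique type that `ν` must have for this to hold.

[[[[γ ζ] [ν α]] ψ] χ] must have type t. The sister χ has type e; that is not a function onto t, so [[[γ ζ] [ν α]] ψ] must be the functor, of type (e → t).
[[[γ ζ] [ν α]] ψ] must have type (e → t). The sister ψ has type (t → e); that is not a function onto (e → t), so [[γ ζ] [ν α]] must be the functor, of type ((t → e) → (e → t)).
[[γ ζ] [ν α]] must have type ((t → e) → (e → t)). The sister [γ ζ] has type (t → e); that is not a function onto ((t → e) → (e → t)), so [ν α] must be the functor, of type ((t → e) → ((t → e) → (e → t))).
[ν α] must have type ((t → e) → ((t → e) → (e → t))). The sister α has type t; that is not a function onto ((t → e) → ((t → e) → (e → t))), so ν must be the functor, of type (t → ((t → e) → ((t → e) → (e → t)))).

(t → ((t → e) → ((t → e) → (e → t))))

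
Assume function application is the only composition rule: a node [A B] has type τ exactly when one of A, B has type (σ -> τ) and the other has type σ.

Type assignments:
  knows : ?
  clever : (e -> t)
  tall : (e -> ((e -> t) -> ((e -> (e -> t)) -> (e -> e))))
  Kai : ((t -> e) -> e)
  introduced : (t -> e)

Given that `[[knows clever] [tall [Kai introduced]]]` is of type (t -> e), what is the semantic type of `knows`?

[[knows clever] [tall [Kai introduced]]] is required to be (t -> e). [tall [Kai introduced]] : ((e -> t) -> ((e -> (e -> t)) -> (e -> e))) cannot yield (t -> e) as functor, so [knows clever] : (((e -> t) -> ((e -> (e -> t)) -> (e -> e))) -> (t -> e)).
[knows clever] is required to be (((e -> t) -> ((e -> (e -> t)) -> (e -> e))) -> (t -> e)). clever : (e -> t) cannot yield (((e -> t) -> ((e -> (e -> t)) -> (e -> e))) -> (t -> e)) as functor, so knows : ((e -> t) -> (((e -> t) -> ((e -> (e -> t)) -> (e -> e))) -> (t -> e))).

((e -> t) -> (((e -> t) -> ((e -> (e -> t)) -> (e -> e))) -> (t -> e)))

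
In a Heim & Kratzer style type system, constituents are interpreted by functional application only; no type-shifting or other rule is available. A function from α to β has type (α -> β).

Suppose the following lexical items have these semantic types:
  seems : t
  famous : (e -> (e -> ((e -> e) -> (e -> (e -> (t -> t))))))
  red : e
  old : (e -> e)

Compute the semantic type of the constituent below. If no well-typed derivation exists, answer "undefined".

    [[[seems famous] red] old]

undefined

[seems famous]: t with (e -> (e -> ((e -> e) -> (e -> (e -> (t -> t)))))) — neither is a function whose domain matches the other; composition fails here.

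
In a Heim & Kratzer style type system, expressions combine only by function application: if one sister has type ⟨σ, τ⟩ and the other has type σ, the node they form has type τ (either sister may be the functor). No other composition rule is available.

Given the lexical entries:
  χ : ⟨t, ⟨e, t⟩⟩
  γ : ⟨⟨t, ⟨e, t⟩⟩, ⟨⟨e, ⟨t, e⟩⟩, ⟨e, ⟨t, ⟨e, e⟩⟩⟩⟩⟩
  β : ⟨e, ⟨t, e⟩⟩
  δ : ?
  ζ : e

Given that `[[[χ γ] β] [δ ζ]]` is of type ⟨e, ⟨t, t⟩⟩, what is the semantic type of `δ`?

[[[χ γ] β] [δ ζ]] is required to be ⟨e, ⟨t, t⟩⟩. [[χ γ] β] : ⟨e, ⟨t, ⟨e, e⟩⟩⟩ cannot yield ⟨e, ⟨t, t⟩⟩ as functor, so [δ ζ] : ⟨⟨e, ⟨t, ⟨e, e⟩⟩⟩, ⟨e, ⟨t, t⟩⟩⟩.
[δ ζ] is required to be ⟨⟨e, ⟨t, ⟨e, e⟩⟩⟩, ⟨e, ⟨t, t⟩⟩⟩. ζ : e cannot yield ⟨⟨e, ⟨t, ⟨e, e⟩⟩⟩, ⟨e, ⟨t, t⟩⟩⟩ as functor, so δ : ⟨e, ⟨⟨e, ⟨t, ⟨e, e⟩⟩⟩, ⟨e, ⟨t, t⟩⟩⟩⟩.

⟨e, ⟨⟨e, ⟨t, ⟨e, e⟩⟩⟩, ⟨e, ⟨t, t⟩⟩⟩⟩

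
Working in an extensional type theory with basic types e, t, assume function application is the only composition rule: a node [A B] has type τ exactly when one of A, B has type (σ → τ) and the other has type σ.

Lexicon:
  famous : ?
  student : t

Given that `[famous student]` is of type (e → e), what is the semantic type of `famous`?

(t → (e → e))

[famous student] must have type (e → e). The sister student has type t; that is not a function onto (e → e), so famous must be the functor, of type (t → (e → e)).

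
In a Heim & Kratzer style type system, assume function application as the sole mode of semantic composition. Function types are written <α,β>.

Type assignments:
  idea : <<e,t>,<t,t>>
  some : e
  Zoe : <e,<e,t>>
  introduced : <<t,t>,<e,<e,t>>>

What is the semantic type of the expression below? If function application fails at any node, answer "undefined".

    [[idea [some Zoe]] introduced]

<e,<e,t>>

[some Zoe] — Zoe of type <e,<e,t>> combines with some of type e: type <e,t>.
[idea [some Zoe]] — idea of type <<e,t>,<t,t>> combines with [some Zoe] of type <e,t>: type <t,t>.
[[idea [some Zoe]] introduced] — introduced of type <<t,t>,<e,<e,t>>> combines with [idea [some Zoe]] of type <t,t>: type <e,<e,t>>.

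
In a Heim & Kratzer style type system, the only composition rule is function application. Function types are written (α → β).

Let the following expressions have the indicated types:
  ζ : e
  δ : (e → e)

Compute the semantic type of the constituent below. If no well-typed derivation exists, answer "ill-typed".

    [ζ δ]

e

[ζ δ]: (e → e) applied to e yields e.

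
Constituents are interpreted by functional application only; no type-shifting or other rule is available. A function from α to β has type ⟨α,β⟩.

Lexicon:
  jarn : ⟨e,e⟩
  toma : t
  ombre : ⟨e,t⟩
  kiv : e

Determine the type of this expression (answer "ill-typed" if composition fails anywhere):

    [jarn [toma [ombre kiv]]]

[ombre kiv]: ombre is ⟨e,t⟩, kiv is e; result t.
[toma [ombre kiv]]: t and t cannot combine by function application — type clash.

ill-typed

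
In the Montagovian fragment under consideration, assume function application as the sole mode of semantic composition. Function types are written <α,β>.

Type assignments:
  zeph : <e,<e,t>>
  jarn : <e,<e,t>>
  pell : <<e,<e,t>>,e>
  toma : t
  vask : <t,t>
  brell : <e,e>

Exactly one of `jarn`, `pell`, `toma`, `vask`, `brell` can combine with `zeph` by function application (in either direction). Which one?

jarn : <e,<e,t>> — no; zeph wants e, and jarn wants e.
pell — combines: pell : <<e,<e,t>>,e> takes zeph : <e,<e,t>> as argument, giving e.
toma : t — no; zeph wants e, and toma wants nothing (atomic).
vask : <t,t> — no; zeph wants e, and vask wants t.
brell : <e,e> — no; zeph wants e, and brell wants e.

pell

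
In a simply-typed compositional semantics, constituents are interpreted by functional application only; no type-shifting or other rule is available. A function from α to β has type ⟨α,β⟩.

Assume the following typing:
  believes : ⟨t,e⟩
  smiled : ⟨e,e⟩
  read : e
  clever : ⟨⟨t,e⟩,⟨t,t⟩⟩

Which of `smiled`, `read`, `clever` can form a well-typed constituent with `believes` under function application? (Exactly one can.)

clever

smiled : ⟨e,e⟩ — no; believes wants t, and smiled wants e.
read : e — no; believes wants t, and read wants nothing (atomic).
clever — combines: clever : ⟨⟨t,e⟩,⟨t,t⟩⟩ takes believes : ⟨t,e⟩ as argument, giving ⟨t,t⟩.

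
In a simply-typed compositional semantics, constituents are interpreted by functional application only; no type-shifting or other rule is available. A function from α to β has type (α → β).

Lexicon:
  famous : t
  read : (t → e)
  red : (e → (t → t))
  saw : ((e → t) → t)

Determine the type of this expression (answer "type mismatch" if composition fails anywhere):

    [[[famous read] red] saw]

[famous read]: functor read : (t → e), argument famous : t; result e.
[[famous read] red]: functor red : (e → (t → t)), argument [famous read] : e; result (t → t).
[[[famous read] red] saw]: (t → t) with ((e → t) → t) — neither is a function whose domain matches the other; composition fails here.

type mismatch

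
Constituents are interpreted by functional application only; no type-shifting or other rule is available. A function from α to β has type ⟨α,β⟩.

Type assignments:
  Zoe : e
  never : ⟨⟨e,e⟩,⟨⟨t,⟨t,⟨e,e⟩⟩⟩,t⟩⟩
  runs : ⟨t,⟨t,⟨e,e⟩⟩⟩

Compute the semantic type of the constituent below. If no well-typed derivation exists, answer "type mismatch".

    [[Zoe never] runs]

At [Zoe never]: neither e nor ⟨⟨e,e⟩,⟨⟨t,⟨t,⟨e,e⟩⟩⟩,t⟩⟩ can take the other as argument; the node is ill-typed.

type mismatch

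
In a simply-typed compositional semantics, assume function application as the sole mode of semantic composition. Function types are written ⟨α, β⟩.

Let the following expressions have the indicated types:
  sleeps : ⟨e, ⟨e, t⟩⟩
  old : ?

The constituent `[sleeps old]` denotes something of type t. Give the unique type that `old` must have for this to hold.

⟨⟨e, ⟨e, t⟩⟩, t⟩

[sleeps old] is required to be t. sleeps : ⟨e, ⟨e, t⟩⟩ cannot yield t as functor, so old : ⟨⟨e, ⟨e, t⟩⟩, t⟩.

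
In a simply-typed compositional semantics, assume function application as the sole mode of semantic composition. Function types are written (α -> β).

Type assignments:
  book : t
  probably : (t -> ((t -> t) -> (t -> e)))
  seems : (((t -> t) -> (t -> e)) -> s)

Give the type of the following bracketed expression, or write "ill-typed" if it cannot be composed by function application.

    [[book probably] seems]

At [book probably], probably : (t -> ((t -> t) -> (t -> e))) takes book : t, giving ((t -> t) -> (t -> e)).
At [[book probably] seems], seems : (((t -> t) -> (t -> e)) -> s) takes [book probably] : ((t -> t) -> (t -> e)), giving s.

s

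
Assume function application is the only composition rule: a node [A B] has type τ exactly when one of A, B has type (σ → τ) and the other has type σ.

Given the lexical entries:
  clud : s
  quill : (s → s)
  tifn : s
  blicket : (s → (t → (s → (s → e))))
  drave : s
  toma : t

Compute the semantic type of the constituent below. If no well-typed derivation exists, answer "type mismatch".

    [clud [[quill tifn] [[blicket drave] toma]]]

e

[quill tifn]: functor quill : (s → s), argument tifn : s; result s.
[blicket drave]: functor blicket : (s → (t → (s → (s → e)))), argument drave : s; result (t → (s → (s → e))).
[[blicket drave] toma]: functor [blicket drave] : (t → (s → (s → e))), argument toma : t; result (s → (s → e)).
[[quill tifn] [[blicket drave] toma]]: functor [[blicket drave] toma] : (s → (s → e)), argument [quill tifn] : s; result (s → e).
[clud [[quill tifn] [[blicket drave] toma]]]: functor [[quill tifn] [[blicket drave] toma]] : (s → e), argument clud : s; result e.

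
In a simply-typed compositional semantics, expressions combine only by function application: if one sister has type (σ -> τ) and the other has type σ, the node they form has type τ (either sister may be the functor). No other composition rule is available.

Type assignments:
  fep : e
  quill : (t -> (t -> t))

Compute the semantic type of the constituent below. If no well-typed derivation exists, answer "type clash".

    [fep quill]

type clash

[fep quill]: e with (t -> (t -> t)) — neither is a function whose domain matches the other; composition fails here.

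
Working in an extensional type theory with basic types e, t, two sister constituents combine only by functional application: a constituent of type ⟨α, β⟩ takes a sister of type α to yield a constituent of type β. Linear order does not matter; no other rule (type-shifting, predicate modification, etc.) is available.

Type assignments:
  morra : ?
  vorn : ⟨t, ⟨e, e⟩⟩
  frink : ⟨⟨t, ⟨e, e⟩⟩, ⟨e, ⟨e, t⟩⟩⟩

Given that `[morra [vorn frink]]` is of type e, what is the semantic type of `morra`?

⟨⟨e, ⟨e, t⟩⟩, e⟩

[morra [vorn frink]] is required to be e. [vorn frink] : ⟨e, ⟨e, t⟩⟩ cannot yield e as functor, so morra : ⟨⟨e, ⟨e, t⟩⟩, e⟩.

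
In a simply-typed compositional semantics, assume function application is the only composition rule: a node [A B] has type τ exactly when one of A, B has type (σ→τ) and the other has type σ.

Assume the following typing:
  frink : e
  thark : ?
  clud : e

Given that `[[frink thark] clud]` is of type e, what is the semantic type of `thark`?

[[frink thark] clud] is required to be e. clud : e cannot yield e as functor, so [frink thark] : (e→e).
[frink thark] is required to be (e→e). frink : e cannot yield (e→e) as functor, so thark : (e→(e→e)).

(e→(e→e))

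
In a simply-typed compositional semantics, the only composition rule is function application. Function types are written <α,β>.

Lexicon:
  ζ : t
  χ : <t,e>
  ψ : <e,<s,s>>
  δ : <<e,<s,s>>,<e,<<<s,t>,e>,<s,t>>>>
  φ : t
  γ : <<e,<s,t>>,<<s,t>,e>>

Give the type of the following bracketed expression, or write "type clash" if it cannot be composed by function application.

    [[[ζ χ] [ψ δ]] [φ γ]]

At [ζ χ], χ : <t,e> takes ζ : t, giving e.
At [ψ δ], δ : <<e,<s,s>>,<e,<<<s,t>,e>,<s,t>>>> takes ψ : <e,<s,s>>, giving <e,<<<s,t>,e>,<s,t>>>.
At [[ζ χ] [ψ δ]], [ψ δ] : <e,<<<s,t>,e>,<s,t>>> takes [ζ χ] : e, giving <<<s,t>,e>,<s,t>>.
[φ γ]: t and <<e,<s,t>>,<<s,t>,e>> cannot combine by function application — type clash.

type clash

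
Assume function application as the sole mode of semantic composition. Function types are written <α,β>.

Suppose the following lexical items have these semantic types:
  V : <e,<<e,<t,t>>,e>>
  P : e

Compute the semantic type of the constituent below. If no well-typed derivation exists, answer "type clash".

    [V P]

At [V P], V : <e,<<e,<t,t>>,e>> takes P : e, giving <<e,<t,t>>,e>.

<<e,<t,t>>,e>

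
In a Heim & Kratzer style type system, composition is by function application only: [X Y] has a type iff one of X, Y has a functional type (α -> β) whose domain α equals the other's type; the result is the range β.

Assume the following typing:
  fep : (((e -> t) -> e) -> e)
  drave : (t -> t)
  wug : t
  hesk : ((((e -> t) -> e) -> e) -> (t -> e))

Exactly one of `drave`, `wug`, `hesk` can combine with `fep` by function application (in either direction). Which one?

hesk

drave : (t -> t) — does not combine with fep.
wug : t — does not combine with fep.
hesk — combines: hesk : ((((e -> t) -> e) -> e) -> (t -> e)) takes fep : (((e -> t) -> e) -> e) as argument, giving (t -> e).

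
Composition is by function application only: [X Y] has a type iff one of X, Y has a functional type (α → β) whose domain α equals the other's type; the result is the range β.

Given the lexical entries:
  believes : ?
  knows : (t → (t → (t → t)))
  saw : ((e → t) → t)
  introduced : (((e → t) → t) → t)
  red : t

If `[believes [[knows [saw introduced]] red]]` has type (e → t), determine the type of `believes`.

((t → t) → (e → t))

For [believes [[knows [saw introduced]] red]] to have type (e → t) with [[knows [saw introduced]] red] of type (t → t), believes must be the function: believes : ((t → t) → (e → t)).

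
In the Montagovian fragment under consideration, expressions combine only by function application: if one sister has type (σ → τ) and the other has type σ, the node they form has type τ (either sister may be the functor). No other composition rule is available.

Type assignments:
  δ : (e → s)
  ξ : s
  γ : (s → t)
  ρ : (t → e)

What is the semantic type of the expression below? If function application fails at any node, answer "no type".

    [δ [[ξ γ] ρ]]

s

[ξ γ]: (s → t) applied to s yields t.
[[ξ γ] ρ]: (t → e) applied to t yields e.
[δ [[ξ γ] ρ]]: (e → s) applied to e yields s.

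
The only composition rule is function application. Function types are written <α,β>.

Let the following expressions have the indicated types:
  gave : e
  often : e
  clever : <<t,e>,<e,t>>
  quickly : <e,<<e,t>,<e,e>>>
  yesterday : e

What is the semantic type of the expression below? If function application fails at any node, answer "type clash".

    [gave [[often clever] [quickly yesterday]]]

[often clever]: e with <<t,e>,<e,t>> — neither is a function whose domain matches the other; composition fails here.

type clash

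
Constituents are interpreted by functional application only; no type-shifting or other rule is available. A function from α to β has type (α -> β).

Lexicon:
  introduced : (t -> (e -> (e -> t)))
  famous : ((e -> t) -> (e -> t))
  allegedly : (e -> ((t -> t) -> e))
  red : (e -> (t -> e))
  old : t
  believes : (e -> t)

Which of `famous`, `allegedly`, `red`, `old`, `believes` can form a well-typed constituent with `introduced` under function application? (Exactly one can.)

old

famous : ((e -> t) -> (e -> t)) — no; introduced wants t, and famous wants (e -> t).
allegedly : (e -> ((t -> t) -> e)) — no; introduced wants t, and allegedly wants e.
red : (e -> (t -> e)) — no; introduced wants t, and red wants e.
old — combines: introduced : (t -> (e -> (e -> t))) takes old : t as argument, giving (e -> (e -> t)).
believes : (e -> t) — no; introduced wants t, and believes wants e.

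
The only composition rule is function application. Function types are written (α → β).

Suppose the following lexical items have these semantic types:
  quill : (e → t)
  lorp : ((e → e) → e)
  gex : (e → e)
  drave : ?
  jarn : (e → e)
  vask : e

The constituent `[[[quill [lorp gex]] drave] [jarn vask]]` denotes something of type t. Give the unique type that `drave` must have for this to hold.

For [[[quill [lorp gex]] drave] [jarn vask]] to have type t with [jarn vask] of type e, [[quill [lorp gex]] drave] must be the function: [[quill [lorp gex]] drave] : (e → t).
For [[quill [lorp gex]] drave] to have type (e → t) with [quill [lorp gex]] of type t, drave must be the function: drave : (t → (e → t)).

(t → (e → t))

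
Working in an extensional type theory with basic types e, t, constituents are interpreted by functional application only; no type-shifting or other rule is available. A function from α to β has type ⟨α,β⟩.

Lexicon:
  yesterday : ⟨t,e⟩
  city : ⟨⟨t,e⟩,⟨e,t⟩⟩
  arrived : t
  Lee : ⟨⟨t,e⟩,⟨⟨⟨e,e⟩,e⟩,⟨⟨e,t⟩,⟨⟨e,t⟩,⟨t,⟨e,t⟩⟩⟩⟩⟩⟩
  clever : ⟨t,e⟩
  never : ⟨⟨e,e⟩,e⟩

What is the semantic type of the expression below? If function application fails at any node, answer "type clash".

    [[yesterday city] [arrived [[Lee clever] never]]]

At [yesterday city], city : ⟨⟨t,e⟩,⟨e,t⟩⟩ takes yesterday : ⟨t,e⟩, giving ⟨e,t⟩.
At [Lee clever], Lee : ⟨⟨t,e⟩,⟨⟨⟨e,e⟩,e⟩,⟨⟨e,t⟩,⟨⟨e,t⟩,⟨t,⟨e,t⟩⟩⟩⟩⟩⟩ takes clever : ⟨t,e⟩, giving ⟨⟨⟨e,e⟩,e⟩,⟨⟨e,t⟩,⟨⟨e,t⟩,⟨t,⟨e,t⟩⟩⟩⟩⟩.
At [[Lee clever] never], [Lee clever] : ⟨⟨⟨e,e⟩,e⟩,⟨⟨e,t⟩,⟨⟨e,t⟩,⟨t,⟨e,t⟩⟩⟩⟩⟩ takes never : ⟨⟨e,e⟩,e⟩, giving ⟨⟨e,t⟩,⟨⟨e,t⟩,⟨t,⟨e,t⟩⟩⟩⟩.
[arrived [[Lee clever] never]]: t and ⟨⟨e,t⟩,⟨⟨e,t⟩,⟨t,⟨e,t⟩⟩⟩⟩ cannot combine by function application — type clash.

type clash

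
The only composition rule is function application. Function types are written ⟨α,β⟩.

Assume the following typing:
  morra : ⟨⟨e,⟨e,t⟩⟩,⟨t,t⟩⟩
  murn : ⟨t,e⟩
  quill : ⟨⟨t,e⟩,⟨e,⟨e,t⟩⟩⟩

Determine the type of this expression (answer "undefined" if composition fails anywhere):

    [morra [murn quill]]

[murn quill]: functor quill : ⟨⟨t,e⟩,⟨e,⟨e,t⟩⟩⟩, argument murn : ⟨t,e⟩; result ⟨e,⟨e,t⟩⟩.
[morra [murn quill]]: functor morra : ⟨⟨e,⟨e,t⟩⟩,⟨t,t⟩⟩, argument [murn quill] : ⟨e,⟨e,t⟩⟩; result ⟨t,t⟩.

⟨t,t⟩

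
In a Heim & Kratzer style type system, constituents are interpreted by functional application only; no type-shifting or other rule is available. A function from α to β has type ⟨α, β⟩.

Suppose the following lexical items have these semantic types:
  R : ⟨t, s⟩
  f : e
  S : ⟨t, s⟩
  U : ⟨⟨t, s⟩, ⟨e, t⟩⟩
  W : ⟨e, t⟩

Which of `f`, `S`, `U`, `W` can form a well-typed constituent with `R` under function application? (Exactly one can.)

U

f : e — R needs t; f needs nothing (atomic); neither fits.
S : ⟨t, s⟩ — R needs t; S needs t; neither fits.
U — combines: U : ⟨⟨t, s⟩, ⟨e, t⟩⟩ takes R : ⟨t, s⟩ as argument, giving ⟨e, t⟩.
W : ⟨e, t⟩ — R needs t; W needs e; neither fits.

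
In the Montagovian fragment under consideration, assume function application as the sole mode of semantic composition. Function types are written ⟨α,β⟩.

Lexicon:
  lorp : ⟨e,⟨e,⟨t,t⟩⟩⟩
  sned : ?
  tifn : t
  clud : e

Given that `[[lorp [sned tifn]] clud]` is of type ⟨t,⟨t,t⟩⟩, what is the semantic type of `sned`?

⟨t,⟨⟨e,⟨e,⟨t,t⟩⟩⟩,⟨e,⟨t,⟨t,t⟩⟩⟩⟩⟩

[[lorp [sned tifn]] clud] must have type ⟨t,⟨t,t⟩⟩. The sister clud has type e; that is not a function onto ⟨t,⟨t,t⟩⟩, so [lorp [sned tifn]] must be the functor, of type ⟨e,⟨t,⟨t,t⟩⟩⟩.
[lorp [sned tifn]] must have type ⟨e,⟨t,⟨t,t⟩⟩⟩. The sister lorp has type ⟨e,⟨e,⟨t,t⟩⟩⟩; that is not a function onto ⟨e,⟨t,⟨t,t⟩⟩⟩, so [sned tifn] must be the functor, of type ⟨⟨e,⟨e,⟨t,t⟩⟩⟩,⟨e,⟨t,⟨t,t⟩⟩⟩⟩.
[sned tifn] must have type ⟨⟨e,⟨e,⟨t,t⟩⟩⟩,⟨e,⟨t,⟨t,t⟩⟩⟩⟩. The sister tifn has type t; that is not a function onto ⟨⟨e,⟨e,⟨t,t⟩⟩⟩,⟨e,⟨t,⟨t,t⟩⟩⟩⟩, so sned must be the functor, of type ⟨t,⟨⟨e,⟨e,⟨t,t⟩⟩⟩,⟨e,⟨t,⟨t,t⟩⟩⟩⟩⟩.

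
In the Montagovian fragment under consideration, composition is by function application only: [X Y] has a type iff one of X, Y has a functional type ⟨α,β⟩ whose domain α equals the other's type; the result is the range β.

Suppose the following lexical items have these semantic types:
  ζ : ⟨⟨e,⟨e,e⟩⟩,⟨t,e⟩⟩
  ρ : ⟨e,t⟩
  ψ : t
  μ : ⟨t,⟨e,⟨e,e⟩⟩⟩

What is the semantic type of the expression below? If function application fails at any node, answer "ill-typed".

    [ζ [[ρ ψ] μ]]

At [ρ ψ]: neither ⟨e,t⟩ nor t can take the other as argument; the node is ill-typed.

ill-typed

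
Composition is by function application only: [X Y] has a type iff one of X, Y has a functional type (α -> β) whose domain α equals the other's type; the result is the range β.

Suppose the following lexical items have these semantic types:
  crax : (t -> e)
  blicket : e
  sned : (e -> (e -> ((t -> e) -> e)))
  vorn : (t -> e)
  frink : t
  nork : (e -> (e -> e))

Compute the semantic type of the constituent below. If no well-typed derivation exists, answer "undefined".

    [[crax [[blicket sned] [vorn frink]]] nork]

[blicket sned] — sned of type (e -> (e -> ((t -> e) -> e))) combines with blicket of type e: type (e -> ((t -> e) -> e)).
[vorn frink] — vorn of type (t -> e) combines with frink of type t: type e.
[[blicket sned] [vorn frink]] — [blicket sned] of type (e -> ((t -> e) -> e)) combines with [vorn frink] of type e: type ((t -> e) -> e).
[crax [[blicket sned] [vorn frink]]] — [[blicket sned] [vorn frink]] of type ((t -> e) -> e) combines with crax of type (t -> e): type e.
[[crax [[blicket sned] [vorn frink]]] nork] — nork of type (e -> (e -> e)) combines with [crax [[blicket sned] [vorn frink]]] of type e: type (e -> e).

(e -> e)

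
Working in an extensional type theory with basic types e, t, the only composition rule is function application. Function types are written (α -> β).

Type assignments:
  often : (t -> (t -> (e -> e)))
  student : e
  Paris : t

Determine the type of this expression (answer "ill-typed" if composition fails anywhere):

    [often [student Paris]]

ill-typed

[student Paris]: e with t — neither is a function whose domain matches the other; composition fails here.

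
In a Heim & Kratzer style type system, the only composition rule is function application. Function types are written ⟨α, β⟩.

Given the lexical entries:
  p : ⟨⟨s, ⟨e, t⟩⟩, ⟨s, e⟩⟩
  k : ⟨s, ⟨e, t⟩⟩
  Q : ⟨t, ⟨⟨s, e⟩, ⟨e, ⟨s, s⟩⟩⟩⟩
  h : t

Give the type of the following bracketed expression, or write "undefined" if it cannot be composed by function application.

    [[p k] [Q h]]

[p k]: functor p : ⟨⟨s, ⟨e, t⟩⟩, ⟨s, e⟩⟩, argument k : ⟨s, ⟨e, t⟩⟩; result ⟨s, e⟩.
[Q h]: functor Q : ⟨t, ⟨⟨s, e⟩, ⟨e, ⟨s, s⟩⟩⟩⟩, argument h : t; result ⟨⟨s, e⟩, ⟨e, ⟨s, s⟩⟩⟩.
[[p k] [Q h]]: functor [Q h] : ⟨⟨s, e⟩, ⟨e, ⟨s, s⟩⟩⟩, argument [p k] : ⟨s, e⟩; result ⟨e, ⟨s, s⟩⟩.

⟨e, ⟨s, s⟩⟩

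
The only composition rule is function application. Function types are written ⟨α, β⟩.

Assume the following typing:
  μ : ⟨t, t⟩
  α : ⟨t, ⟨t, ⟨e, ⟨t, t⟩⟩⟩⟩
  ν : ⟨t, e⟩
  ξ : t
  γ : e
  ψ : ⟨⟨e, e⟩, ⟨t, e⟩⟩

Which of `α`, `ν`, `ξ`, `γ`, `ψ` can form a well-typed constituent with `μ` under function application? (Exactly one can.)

ξ

α : ⟨t, ⟨t, ⟨e, ⟨t, t⟩⟩⟩⟩ — μ needs t; α needs t; neither fits.
ν : ⟨t, e⟩ — μ needs t; ν needs t; neither fits.
ξ — combines: μ : ⟨t, t⟩ takes ξ : t as argument, giving t.
γ : e — μ needs t; γ needs nothing (atomic); neither fits.
ψ : ⟨⟨e, e⟩, ⟨t, e⟩⟩ — μ needs t; ψ needs ⟨e, e⟩; neither fits.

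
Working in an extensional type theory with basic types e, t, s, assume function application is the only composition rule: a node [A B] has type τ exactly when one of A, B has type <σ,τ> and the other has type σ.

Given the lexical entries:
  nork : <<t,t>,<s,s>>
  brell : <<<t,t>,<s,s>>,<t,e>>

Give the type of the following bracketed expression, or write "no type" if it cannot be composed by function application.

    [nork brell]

<t,e>

[nork brell]: <<<t,t>,<s,s>>,<t,e>> applied to <<t,t>,<s,s>> yields <t,e>.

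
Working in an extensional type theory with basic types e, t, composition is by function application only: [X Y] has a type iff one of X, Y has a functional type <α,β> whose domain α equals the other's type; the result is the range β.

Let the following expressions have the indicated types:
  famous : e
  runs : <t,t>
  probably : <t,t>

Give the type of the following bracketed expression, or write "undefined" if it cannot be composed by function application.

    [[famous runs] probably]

undefined

At [famous runs]: neither e nor <t,t> can take the other as argument; the node is ill-typed.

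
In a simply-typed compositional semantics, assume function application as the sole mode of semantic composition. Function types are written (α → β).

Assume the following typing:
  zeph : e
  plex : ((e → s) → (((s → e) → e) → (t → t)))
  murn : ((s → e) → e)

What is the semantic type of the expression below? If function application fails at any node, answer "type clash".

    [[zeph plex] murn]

type clash

At [zeph plex]: neither e nor ((e → s) → (((s → e) → e) → (t → t))) can take the other as argument; the node is ill-typed.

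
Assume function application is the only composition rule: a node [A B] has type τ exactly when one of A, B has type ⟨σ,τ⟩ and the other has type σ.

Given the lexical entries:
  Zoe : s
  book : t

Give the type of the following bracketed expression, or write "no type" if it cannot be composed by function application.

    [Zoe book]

no type

[Zoe book]: s with t — neither is a function whose domain matches the other; composition fails here.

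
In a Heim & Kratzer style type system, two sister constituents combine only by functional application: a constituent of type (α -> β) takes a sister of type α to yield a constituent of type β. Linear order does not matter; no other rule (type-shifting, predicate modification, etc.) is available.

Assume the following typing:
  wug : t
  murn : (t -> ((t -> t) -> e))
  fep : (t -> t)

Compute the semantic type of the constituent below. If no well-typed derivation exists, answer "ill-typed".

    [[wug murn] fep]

e

[wug murn] — murn of type (t -> ((t -> t) -> e)) combines with wug of type t: type ((t -> t) -> e).
[[wug murn] fep] — [wug murn] of type ((t -> t) -> e) combines with fep of type (t -> t): type e.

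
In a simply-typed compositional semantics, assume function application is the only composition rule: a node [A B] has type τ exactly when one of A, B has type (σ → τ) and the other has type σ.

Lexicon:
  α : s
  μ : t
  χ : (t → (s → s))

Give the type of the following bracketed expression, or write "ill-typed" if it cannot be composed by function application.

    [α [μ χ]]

[μ χ]: χ is (t → (s → s)), μ is t; result (s → s).
[α [μ χ]]: [μ χ] is (s → s), α is s; result s.

s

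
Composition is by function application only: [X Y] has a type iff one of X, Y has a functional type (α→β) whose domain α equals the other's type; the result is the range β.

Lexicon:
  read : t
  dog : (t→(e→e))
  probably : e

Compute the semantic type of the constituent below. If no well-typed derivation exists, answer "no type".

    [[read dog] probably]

e

[read dog]: (t→(e→e)) applied to t yields (e→e).
[[read dog] probably]: (e→e) applied to e yields e.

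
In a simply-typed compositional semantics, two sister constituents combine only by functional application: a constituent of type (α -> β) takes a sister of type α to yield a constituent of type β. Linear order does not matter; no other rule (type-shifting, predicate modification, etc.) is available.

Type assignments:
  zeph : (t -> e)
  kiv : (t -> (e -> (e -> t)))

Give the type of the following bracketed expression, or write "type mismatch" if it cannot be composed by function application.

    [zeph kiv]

At [zeph kiv]: neither (t -> e) nor (t -> (e -> (e -> t))) can take the other as argument; the node is ill-typed.

type mismatch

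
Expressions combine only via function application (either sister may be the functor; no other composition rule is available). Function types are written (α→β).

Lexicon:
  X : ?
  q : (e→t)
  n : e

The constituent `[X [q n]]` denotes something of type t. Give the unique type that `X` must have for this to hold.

At [X [q n]] (required: t): [q n] is t, which is not a function with range t; hence X is the functor — type (t→t).

(t→t)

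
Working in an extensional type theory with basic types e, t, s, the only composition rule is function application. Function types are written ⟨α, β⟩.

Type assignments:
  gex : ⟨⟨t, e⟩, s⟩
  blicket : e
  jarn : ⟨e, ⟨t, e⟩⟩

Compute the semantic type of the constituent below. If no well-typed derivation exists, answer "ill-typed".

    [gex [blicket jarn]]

s

At [blicket jarn], jarn : ⟨e, ⟨t, e⟩⟩ takes blicket : e, giving ⟨t, e⟩.
At [gex [blicket jarn]], gex : ⟨⟨t, e⟩, s⟩ takes [blicket jarn] : ⟨t, e⟩, giving s.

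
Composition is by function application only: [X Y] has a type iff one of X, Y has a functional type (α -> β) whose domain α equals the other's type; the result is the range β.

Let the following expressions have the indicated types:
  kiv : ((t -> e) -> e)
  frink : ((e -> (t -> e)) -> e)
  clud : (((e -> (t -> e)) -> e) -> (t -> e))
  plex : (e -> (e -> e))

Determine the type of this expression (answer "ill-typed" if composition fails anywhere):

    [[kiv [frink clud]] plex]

At [frink clud], clud : (((e -> (t -> e)) -> e) -> (t -> e)) takes frink : ((e -> (t -> e)) -> e), giving (t -> e).
At [kiv [frink clud]], kiv : ((t -> e) -> e) takes [frink clud] : (t -> e), giving e.
At [[kiv [frink clud]] plex], plex : (e -> (e -> e)) takes [kiv [frink clud]] : e, giving (e -> e).

(e -> e)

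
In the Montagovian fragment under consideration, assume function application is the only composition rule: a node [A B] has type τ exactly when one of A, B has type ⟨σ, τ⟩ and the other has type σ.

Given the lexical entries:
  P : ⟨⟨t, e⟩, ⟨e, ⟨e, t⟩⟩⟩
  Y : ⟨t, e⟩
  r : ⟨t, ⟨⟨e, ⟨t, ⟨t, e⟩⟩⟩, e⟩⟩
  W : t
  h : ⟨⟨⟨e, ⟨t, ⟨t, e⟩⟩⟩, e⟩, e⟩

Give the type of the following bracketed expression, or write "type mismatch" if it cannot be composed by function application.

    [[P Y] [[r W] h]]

⟨e, t⟩

[P Y]: ⟨⟨t, e⟩, ⟨e, ⟨e, t⟩⟩⟩ applied to ⟨t, e⟩ yields ⟨e, ⟨e, t⟩⟩.
[r W]: ⟨t, ⟨⟨e, ⟨t, ⟨t, e⟩⟩⟩, e⟩⟩ applied to t yields ⟨⟨e, ⟨t, ⟨t, e⟩⟩⟩, e⟩.
[[r W] h]: ⟨⟨⟨e, ⟨t, ⟨t, e⟩⟩⟩, e⟩, e⟩ applied to ⟨⟨e, ⟨t, ⟨t, e⟩⟩⟩, e⟩ yields e.
[[P Y] [[r W] h]]: ⟨e, ⟨e, t⟩⟩ applied to e yields ⟨e, t⟩.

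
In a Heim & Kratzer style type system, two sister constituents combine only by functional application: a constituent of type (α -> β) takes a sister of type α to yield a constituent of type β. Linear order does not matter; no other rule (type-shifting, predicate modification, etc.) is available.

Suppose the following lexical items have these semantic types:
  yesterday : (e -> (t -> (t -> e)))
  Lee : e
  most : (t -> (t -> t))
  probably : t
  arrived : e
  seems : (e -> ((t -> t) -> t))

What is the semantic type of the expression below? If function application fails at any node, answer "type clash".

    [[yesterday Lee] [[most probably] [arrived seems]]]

[yesterday Lee]: (e -> (t -> (t -> e))) applied to e yields (t -> (t -> e)).
[most probably]: (t -> (t -> t)) applied to t yields (t -> t).
[arrived seems]: (e -> ((t -> t) -> t)) applied to e yields ((t -> t) -> t).
[[most probably] [arrived seems]]: ((t -> t) -> t) applied to (t -> t) yields t.
[[yesterday Lee] [[most probably] [arrived seems]]]: (t -> (t -> e)) applied to t yields (t -> e).

(t -> e)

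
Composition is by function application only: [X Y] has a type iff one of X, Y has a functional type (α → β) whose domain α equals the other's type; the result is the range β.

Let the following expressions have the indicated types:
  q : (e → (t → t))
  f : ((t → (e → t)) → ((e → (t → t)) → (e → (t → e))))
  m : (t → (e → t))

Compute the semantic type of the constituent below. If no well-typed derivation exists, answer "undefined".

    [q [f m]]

(e → (t → e))

At [f m], f : ((t → (e → t)) → ((e → (t → t)) → (e → (t → e)))) takes m : (t → (e → t)), giving ((e → (t → t)) → (e → (t → e))).
At [q [f m]], [f m] : ((e → (t → t)) → (e → (t → e))) takes q : (e → (t → t)), giving (e → (t → e)).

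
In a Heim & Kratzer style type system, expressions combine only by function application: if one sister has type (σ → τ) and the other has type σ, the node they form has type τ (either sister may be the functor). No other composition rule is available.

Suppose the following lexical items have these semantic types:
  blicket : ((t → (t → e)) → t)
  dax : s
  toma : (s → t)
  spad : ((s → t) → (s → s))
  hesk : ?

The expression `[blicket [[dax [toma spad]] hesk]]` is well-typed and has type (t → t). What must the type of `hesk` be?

[blicket [[dax [toma spad]] hesk]] must have type (t → t). The sister blicket has type ((t → (t → e)) → t); that is not a function onto (t → t), so [[dax [toma spad]] hesk] must be the functor, of type (((t → (t → e)) → t) → (t → t)).
[[dax [toma spad]] hesk] must have type (((t → (t → e)) → t) → (t → t)). The sister [dax [toma spad]] has type s; that is not a function onto (((t → (t → e)) → t) → (t → t)), so hesk must be the functor, of type (s → (((t → (t → e)) → t) → (t → t))).

(s → (((t → (t → e)) → t) → (t → t)))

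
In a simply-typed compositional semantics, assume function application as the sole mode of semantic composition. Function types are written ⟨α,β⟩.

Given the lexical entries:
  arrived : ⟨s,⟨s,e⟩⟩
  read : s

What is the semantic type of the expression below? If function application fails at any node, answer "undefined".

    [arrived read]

[arrived read]: functor arrived : ⟨s,⟨s,e⟩⟩, argument read : s; result ⟨s,e⟩.

⟨s,e⟩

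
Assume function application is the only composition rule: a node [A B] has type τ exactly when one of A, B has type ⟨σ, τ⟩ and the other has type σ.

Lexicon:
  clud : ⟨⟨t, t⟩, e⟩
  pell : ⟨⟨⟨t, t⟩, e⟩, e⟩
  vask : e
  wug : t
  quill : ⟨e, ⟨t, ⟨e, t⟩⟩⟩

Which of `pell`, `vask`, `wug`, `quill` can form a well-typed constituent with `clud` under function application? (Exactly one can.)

pell

pell — combines: pell : ⟨⟨⟨t, t⟩, e⟩, e⟩ takes clud : ⟨⟨t, t⟩, e⟩ as argument, giving e.
vask : e — no; clud wants ⟨t, t⟩, and vask wants nothing (atomic).
wug : t — no; clud wants ⟨t, t⟩, and wug wants nothing (atomic).
quill : ⟨e, ⟨t, ⟨e, t⟩⟩⟩ — no; clud wants ⟨t, t⟩, and quill wants e.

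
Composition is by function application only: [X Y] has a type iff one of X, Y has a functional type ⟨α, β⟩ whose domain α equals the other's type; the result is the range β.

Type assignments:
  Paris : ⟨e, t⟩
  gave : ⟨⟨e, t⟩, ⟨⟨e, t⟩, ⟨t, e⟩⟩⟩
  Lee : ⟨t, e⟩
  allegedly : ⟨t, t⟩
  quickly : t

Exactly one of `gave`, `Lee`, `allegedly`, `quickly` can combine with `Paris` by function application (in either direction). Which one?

gave — combines: gave : ⟨⟨e, t⟩, ⟨⟨e, t⟩, ⟨t, e⟩⟩⟩ takes Paris : ⟨e, t⟩ as argument, giving ⟨⟨e, t⟩, ⟨t, e⟩⟩.
Lee : ⟨t, e⟩ — no; Paris wants e, and Lee wants t.
allegedly : ⟨t, t⟩ — no; Paris wants e, and allegedly wants t.
quickly : t — no; Paris wants e, and quickly wants nothing (atomic).

gave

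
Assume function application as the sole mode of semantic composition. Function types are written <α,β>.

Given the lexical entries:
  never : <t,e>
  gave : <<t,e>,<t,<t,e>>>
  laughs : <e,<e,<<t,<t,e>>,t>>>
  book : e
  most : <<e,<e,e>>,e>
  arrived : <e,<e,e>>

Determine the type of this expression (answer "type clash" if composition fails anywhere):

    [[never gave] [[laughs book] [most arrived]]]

[never gave]: <<t,e>,<t,<t,e>>> applied to <t,e> yields <t,<t,e>>.
[laughs book]: <e,<e,<<t,<t,e>>,t>>> applied to e yields <e,<<t,<t,e>>,t>>.
[most arrived]: <<e,<e,e>>,e> applied to <e,<e,e>> yields e.
[[laughs book] [most arrived]]: <e,<<t,<t,e>>,t>> applied to e yields <<t,<t,e>>,t>.
[[never gave] [[laughs book] [most arrived]]]: <<t,<t,e>>,t> applied to <t,<t,e>> yields t.

t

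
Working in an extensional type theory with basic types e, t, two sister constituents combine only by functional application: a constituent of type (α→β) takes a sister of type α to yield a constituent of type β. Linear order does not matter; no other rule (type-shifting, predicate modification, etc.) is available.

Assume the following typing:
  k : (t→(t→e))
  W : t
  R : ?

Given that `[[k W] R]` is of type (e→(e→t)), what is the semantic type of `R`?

((t→e)→(e→(e→t)))

At [[k W] R] (required: (e→(e→t))): [k W] is (t→e), which is not a function with range (e→(e→t)); hence R is the functor — type ((t→e)→(e→(e→t))).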